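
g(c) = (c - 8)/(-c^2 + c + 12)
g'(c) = (c - 8)*(2*c - 1)/(-c^2 + c + 12)^2 + 1/(-c^2 + c + 12)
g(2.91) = -0.79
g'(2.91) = -0.44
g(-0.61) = -0.78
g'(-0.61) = 0.25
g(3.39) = -1.18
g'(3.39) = -1.50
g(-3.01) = 157.06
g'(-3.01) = 15714.27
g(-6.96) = 0.34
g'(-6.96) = 0.10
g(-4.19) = 1.25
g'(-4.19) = 1.10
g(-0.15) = -0.69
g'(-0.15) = 0.16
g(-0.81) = -0.84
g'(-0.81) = 0.30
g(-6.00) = 0.47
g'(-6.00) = 0.17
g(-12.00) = 0.14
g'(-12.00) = 0.02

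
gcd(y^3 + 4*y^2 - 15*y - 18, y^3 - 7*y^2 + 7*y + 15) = y^2 - 2*y - 3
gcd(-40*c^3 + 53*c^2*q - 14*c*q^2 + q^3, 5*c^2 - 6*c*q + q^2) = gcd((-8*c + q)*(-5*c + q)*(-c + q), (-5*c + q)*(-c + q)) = 5*c^2 - 6*c*q + q^2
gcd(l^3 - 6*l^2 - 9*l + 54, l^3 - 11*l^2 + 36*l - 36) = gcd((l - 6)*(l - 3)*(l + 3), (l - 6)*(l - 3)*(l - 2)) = l^2 - 9*l + 18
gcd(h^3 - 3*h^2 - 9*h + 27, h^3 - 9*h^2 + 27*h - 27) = h^2 - 6*h + 9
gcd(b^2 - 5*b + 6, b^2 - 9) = b - 3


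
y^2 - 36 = (y - 6)*(y + 6)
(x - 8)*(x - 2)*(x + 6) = x^3 - 4*x^2 - 44*x + 96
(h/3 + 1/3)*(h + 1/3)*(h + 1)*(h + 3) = h^4/3 + 16*h^3/9 + 26*h^2/9 + 16*h/9 + 1/3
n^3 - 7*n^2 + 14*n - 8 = (n - 4)*(n - 2)*(n - 1)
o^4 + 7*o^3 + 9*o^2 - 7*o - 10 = (o - 1)*(o + 1)*(o + 2)*(o + 5)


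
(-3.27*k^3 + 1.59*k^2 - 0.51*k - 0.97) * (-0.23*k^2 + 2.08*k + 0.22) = 0.7521*k^5 - 7.1673*k^4 + 2.7051*k^3 - 0.4879*k^2 - 2.1298*k - 0.2134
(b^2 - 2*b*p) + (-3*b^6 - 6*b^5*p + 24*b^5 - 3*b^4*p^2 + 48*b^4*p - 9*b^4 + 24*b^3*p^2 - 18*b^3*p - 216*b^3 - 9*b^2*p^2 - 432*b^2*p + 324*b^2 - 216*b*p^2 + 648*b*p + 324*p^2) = -3*b^6 - 6*b^5*p + 24*b^5 - 3*b^4*p^2 + 48*b^4*p - 9*b^4 + 24*b^3*p^2 - 18*b^3*p - 216*b^3 - 9*b^2*p^2 - 432*b^2*p + 325*b^2 - 216*b*p^2 + 646*b*p + 324*p^2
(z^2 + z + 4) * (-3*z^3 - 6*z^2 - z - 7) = -3*z^5 - 9*z^4 - 19*z^3 - 32*z^2 - 11*z - 28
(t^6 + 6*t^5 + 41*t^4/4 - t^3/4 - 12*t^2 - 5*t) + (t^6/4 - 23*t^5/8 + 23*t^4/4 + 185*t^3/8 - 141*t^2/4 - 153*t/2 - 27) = 5*t^6/4 + 25*t^5/8 + 16*t^4 + 183*t^3/8 - 189*t^2/4 - 163*t/2 - 27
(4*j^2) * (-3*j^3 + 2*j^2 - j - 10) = -12*j^5 + 8*j^4 - 4*j^3 - 40*j^2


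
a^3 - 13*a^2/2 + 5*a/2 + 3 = (a - 6)*(a - 1)*(a + 1/2)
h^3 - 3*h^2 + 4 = (h - 2)^2*(h + 1)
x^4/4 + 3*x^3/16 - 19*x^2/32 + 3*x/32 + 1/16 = (x/4 + 1/2)*(x - 1)*(x - 1/2)*(x + 1/4)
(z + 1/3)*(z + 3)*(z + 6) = z^3 + 28*z^2/3 + 21*z + 6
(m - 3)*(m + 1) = m^2 - 2*m - 3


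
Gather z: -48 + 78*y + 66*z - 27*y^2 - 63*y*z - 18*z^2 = -27*y^2 + 78*y - 18*z^2 + z*(66 - 63*y) - 48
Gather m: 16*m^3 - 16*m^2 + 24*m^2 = 16*m^3 + 8*m^2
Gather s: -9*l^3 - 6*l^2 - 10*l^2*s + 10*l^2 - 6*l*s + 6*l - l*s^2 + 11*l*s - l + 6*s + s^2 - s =-9*l^3 + 4*l^2 + 5*l + s^2*(1 - l) + s*(-10*l^2 + 5*l + 5)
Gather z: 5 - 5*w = 5 - 5*w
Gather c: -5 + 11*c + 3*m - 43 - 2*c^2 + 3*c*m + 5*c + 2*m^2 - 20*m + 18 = -2*c^2 + c*(3*m + 16) + 2*m^2 - 17*m - 30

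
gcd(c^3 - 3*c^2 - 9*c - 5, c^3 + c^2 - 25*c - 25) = c^2 - 4*c - 5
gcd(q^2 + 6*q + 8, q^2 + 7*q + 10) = q + 2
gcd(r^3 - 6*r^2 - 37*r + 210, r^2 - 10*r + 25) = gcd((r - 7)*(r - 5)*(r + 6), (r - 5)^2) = r - 5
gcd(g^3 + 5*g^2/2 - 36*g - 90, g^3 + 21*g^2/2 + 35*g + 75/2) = g + 5/2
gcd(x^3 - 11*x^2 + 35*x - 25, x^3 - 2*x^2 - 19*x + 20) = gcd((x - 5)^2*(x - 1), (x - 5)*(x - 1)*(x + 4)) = x^2 - 6*x + 5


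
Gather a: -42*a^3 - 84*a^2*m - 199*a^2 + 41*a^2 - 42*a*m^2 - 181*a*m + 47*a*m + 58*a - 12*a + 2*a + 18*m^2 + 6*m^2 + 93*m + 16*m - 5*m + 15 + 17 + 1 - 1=-42*a^3 + a^2*(-84*m - 158) + a*(-42*m^2 - 134*m + 48) + 24*m^2 + 104*m + 32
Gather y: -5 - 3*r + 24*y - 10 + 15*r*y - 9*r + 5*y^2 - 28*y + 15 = -12*r + 5*y^2 + y*(15*r - 4)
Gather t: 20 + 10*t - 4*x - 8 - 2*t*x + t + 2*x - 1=t*(11 - 2*x) - 2*x + 11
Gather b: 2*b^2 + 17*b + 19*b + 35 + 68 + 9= 2*b^2 + 36*b + 112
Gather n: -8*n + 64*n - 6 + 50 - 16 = 56*n + 28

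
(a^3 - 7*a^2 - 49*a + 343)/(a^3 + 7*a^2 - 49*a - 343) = (a - 7)/(a + 7)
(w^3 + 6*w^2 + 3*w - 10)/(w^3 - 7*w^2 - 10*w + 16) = (w + 5)/(w - 8)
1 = 1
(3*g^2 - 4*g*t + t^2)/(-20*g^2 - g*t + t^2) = (-3*g^2 + 4*g*t - t^2)/(20*g^2 + g*t - t^2)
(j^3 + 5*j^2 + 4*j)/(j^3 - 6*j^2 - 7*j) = (j + 4)/(j - 7)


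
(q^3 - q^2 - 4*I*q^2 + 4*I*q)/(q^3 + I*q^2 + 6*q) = (q^2 - q - 4*I*q + 4*I)/(q^2 + I*q + 6)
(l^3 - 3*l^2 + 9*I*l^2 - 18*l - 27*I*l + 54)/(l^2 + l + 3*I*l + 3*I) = (l^2 + l*(-3 + 6*I) - 18*I)/(l + 1)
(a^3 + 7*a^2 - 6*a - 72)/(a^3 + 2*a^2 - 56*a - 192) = (a - 3)/(a - 8)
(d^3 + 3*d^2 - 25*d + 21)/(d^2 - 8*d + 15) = (d^2 + 6*d - 7)/(d - 5)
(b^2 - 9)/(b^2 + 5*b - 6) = (b^2 - 9)/(b^2 + 5*b - 6)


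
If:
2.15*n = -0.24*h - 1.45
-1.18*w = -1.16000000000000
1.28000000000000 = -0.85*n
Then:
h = 7.45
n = -1.51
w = 0.98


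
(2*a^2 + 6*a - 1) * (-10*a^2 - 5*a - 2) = -20*a^4 - 70*a^3 - 24*a^2 - 7*a + 2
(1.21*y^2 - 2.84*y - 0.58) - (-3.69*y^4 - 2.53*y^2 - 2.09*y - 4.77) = 3.69*y^4 + 3.74*y^2 - 0.75*y + 4.19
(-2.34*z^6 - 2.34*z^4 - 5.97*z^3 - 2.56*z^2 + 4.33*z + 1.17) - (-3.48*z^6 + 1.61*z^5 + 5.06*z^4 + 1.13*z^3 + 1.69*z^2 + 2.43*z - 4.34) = 1.14*z^6 - 1.61*z^5 - 7.4*z^4 - 7.1*z^3 - 4.25*z^2 + 1.9*z + 5.51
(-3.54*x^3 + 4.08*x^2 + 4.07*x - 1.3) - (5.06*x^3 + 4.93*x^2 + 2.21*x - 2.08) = -8.6*x^3 - 0.85*x^2 + 1.86*x + 0.78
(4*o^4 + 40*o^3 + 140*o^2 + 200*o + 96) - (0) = 4*o^4 + 40*o^3 + 140*o^2 + 200*o + 96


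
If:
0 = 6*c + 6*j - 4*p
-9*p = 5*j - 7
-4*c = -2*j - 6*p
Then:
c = 11/8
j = -5/8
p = 9/8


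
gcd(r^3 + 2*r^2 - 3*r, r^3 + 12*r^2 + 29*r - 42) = r - 1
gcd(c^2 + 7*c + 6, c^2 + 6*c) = c + 6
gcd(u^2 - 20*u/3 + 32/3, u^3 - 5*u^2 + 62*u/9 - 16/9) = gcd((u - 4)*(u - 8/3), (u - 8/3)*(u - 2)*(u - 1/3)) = u - 8/3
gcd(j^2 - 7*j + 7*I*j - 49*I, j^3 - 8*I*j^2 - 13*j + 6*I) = 1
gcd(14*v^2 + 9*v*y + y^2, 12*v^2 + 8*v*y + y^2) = 2*v + y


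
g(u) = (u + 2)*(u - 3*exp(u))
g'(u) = u + (1 - 3*exp(u))*(u + 2) - 3*exp(u)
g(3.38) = -455.86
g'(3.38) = -553.40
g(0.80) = -16.45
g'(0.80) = -21.77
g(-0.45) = -3.66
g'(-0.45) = -3.78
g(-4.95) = 14.67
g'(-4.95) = -7.86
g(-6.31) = 27.22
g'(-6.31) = -10.60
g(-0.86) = -2.43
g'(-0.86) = -2.44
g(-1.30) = -1.48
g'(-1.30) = -1.99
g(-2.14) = 0.35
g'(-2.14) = -2.58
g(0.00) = -6.00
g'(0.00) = -7.00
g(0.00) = -6.00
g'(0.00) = -7.00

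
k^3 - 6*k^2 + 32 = (k - 4)^2*(k + 2)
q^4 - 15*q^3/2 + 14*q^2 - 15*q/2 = q*(q - 5)*(q - 3/2)*(q - 1)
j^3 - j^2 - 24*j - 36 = (j - 6)*(j + 2)*(j + 3)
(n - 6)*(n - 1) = n^2 - 7*n + 6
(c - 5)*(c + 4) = c^2 - c - 20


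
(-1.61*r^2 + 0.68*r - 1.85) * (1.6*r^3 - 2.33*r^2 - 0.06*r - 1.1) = -2.576*r^5 + 4.8393*r^4 - 4.4478*r^3 + 6.0407*r^2 - 0.637*r + 2.035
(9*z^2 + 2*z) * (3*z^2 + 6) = 27*z^4 + 6*z^3 + 54*z^2 + 12*z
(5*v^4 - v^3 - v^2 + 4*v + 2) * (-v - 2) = -5*v^5 - 9*v^4 + 3*v^3 - 2*v^2 - 10*v - 4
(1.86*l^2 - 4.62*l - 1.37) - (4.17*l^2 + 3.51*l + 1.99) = -2.31*l^2 - 8.13*l - 3.36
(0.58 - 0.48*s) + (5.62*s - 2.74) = 5.14*s - 2.16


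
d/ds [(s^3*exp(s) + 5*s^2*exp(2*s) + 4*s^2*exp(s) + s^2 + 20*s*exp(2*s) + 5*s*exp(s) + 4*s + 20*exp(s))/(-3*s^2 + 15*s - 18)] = (-s^5*exp(s) - 10*s^4*exp(2*s) + 10*s^3*exp(2*s) + 19*s^3*exp(s) + 185*s^2*exp(2*s) - 12*s^2*exp(s) + 9*s^2 - 300*s*exp(2*s) + 62*s*exp(s) - 12*s - 120*exp(2*s) - 250*exp(s) - 24)/(3*(s^4 - 10*s^3 + 37*s^2 - 60*s + 36))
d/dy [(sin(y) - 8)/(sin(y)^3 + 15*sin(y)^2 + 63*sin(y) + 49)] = (23*sin(y) + cos(2*y) + 78)*cos(y)/((sin(y) + 1)^2*(sin(y) + 7)^3)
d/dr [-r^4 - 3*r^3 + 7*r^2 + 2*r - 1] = -4*r^3 - 9*r^2 + 14*r + 2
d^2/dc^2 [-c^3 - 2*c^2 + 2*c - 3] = -6*c - 4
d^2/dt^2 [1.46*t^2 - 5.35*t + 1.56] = 2.92000000000000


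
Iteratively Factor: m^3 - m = (m - 1)*(m^2 + m) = m*(m - 1)*(m + 1)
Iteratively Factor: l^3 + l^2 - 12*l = (l)*(l^2 + l - 12) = l*(l - 3)*(l + 4)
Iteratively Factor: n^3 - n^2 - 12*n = (n + 3)*(n^2 - 4*n) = (n - 4)*(n + 3)*(n)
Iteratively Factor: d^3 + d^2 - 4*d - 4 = (d - 2)*(d^2 + 3*d + 2) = (d - 2)*(d + 2)*(d + 1)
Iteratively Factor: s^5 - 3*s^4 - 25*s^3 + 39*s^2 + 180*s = (s + 3)*(s^4 - 6*s^3 - 7*s^2 + 60*s) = (s + 3)^2*(s^3 - 9*s^2 + 20*s) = (s - 4)*(s + 3)^2*(s^2 - 5*s) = (s - 5)*(s - 4)*(s + 3)^2*(s)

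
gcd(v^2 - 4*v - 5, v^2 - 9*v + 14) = 1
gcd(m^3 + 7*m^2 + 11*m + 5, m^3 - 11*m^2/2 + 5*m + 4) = 1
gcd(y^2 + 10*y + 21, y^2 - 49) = y + 7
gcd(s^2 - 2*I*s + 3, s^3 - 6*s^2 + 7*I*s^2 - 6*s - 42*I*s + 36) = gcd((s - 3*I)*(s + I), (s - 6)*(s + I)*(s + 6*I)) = s + I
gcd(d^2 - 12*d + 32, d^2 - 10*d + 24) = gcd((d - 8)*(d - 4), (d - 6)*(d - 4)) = d - 4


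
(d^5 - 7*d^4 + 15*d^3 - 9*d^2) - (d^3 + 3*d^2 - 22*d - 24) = d^5 - 7*d^4 + 14*d^3 - 12*d^2 + 22*d + 24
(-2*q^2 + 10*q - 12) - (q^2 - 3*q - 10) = -3*q^2 + 13*q - 2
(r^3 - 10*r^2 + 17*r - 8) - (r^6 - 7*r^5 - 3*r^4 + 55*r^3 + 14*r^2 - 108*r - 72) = -r^6 + 7*r^5 + 3*r^4 - 54*r^3 - 24*r^2 + 125*r + 64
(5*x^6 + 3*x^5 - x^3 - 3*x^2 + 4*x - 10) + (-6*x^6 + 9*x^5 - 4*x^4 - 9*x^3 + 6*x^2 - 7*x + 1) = -x^6 + 12*x^5 - 4*x^4 - 10*x^3 + 3*x^2 - 3*x - 9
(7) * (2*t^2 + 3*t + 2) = 14*t^2 + 21*t + 14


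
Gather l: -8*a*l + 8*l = l*(8 - 8*a)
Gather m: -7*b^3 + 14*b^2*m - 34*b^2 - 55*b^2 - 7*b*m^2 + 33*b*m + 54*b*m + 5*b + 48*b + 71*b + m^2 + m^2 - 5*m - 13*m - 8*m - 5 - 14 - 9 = -7*b^3 - 89*b^2 + 124*b + m^2*(2 - 7*b) + m*(14*b^2 + 87*b - 26) - 28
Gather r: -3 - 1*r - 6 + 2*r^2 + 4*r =2*r^2 + 3*r - 9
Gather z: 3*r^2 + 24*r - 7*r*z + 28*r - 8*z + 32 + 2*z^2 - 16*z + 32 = 3*r^2 + 52*r + 2*z^2 + z*(-7*r - 24) + 64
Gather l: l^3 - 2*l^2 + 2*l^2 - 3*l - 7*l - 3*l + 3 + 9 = l^3 - 13*l + 12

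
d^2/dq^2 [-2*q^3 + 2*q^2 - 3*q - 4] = 4 - 12*q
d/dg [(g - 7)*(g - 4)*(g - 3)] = 3*g^2 - 28*g + 61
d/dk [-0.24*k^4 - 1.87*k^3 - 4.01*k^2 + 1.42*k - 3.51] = -0.96*k^3 - 5.61*k^2 - 8.02*k + 1.42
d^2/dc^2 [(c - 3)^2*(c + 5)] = 6*c - 2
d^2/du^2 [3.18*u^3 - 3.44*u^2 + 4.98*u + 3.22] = 19.08*u - 6.88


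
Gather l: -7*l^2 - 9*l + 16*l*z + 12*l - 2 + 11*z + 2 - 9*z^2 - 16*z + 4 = -7*l^2 + l*(16*z + 3) - 9*z^2 - 5*z + 4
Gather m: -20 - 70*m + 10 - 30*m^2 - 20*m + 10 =-30*m^2 - 90*m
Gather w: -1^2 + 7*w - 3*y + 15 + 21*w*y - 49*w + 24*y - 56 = w*(21*y - 42) + 21*y - 42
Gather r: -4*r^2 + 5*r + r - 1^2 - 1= -4*r^2 + 6*r - 2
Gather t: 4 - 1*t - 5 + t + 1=0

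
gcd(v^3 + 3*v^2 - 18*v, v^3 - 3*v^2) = v^2 - 3*v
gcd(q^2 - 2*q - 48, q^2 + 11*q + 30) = q + 6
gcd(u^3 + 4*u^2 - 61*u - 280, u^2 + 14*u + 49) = u + 7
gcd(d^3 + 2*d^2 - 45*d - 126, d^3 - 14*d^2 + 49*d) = d - 7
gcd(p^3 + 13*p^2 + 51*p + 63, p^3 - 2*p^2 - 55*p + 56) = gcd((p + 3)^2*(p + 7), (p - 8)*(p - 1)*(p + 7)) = p + 7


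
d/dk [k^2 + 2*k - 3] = 2*k + 2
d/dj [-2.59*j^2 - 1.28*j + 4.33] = -5.18*j - 1.28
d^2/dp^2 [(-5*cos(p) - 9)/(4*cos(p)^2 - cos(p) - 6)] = (-180*(1 - cos(2*p))^2*cos(p) - 149*(1 - cos(2*p))^2 + 79*cos(p) - 1171*cos(2*p)/2 - 273*cos(3*p) + 40*cos(5*p) + 801/2)/(cos(p) - 2*cos(2*p) + 4)^3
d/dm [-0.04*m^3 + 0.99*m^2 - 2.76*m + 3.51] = -0.12*m^2 + 1.98*m - 2.76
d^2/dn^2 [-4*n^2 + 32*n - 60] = -8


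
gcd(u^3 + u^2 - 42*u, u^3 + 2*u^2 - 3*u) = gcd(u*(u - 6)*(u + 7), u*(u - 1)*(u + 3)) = u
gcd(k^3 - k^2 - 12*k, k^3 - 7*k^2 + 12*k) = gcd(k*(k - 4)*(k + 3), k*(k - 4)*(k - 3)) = k^2 - 4*k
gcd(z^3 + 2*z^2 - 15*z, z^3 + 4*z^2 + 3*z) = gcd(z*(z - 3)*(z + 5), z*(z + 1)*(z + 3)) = z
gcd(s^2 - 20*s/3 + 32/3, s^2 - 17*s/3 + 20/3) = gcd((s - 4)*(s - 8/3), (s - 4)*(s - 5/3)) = s - 4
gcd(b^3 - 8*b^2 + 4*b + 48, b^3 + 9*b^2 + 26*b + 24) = b + 2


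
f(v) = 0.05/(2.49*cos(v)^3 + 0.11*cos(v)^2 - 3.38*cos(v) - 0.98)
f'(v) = 0.05*(7.47*sin(v)*cos(v)^2 + 0.22*sin(v)*cos(v) - 3.38*sin(v))/(2.49*cos(v)^3 + 0.11*cos(v)^2 - 3.38*cos(v) - 0.98)^2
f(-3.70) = 0.11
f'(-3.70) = 0.24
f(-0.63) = -0.02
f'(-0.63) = -0.01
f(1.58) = -0.05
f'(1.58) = -0.19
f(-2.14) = 0.10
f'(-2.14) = 0.24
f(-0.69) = -0.02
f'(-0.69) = -0.01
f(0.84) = -0.02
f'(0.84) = 0.00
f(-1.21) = -0.02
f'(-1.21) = 0.03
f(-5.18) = -0.02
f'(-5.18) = -0.02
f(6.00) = -0.03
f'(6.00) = -0.01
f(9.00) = 0.16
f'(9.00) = 0.57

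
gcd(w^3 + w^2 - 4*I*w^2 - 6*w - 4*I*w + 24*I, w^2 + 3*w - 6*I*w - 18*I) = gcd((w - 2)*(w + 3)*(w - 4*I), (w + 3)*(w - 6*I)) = w + 3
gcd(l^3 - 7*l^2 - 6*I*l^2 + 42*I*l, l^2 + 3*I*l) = l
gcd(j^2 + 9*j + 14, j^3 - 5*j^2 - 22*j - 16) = j + 2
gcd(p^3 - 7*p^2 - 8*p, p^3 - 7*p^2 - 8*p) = p^3 - 7*p^2 - 8*p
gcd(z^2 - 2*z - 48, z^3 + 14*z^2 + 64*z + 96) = z + 6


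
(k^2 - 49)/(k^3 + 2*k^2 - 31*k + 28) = (k - 7)/(k^2 - 5*k + 4)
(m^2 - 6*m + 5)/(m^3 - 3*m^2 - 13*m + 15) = 1/(m + 3)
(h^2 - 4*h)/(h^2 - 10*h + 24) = h/(h - 6)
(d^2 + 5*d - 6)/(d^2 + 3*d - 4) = (d + 6)/(d + 4)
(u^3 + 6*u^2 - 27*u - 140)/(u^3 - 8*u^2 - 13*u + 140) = (u + 7)/(u - 7)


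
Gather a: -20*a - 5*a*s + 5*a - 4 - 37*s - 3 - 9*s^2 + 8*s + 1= a*(-5*s - 15) - 9*s^2 - 29*s - 6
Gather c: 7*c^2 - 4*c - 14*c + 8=7*c^2 - 18*c + 8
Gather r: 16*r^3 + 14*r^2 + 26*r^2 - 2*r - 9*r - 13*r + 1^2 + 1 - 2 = 16*r^3 + 40*r^2 - 24*r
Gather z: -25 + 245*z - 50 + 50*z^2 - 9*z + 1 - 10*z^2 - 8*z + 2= 40*z^2 + 228*z - 72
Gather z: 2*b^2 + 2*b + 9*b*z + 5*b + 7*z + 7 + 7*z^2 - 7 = 2*b^2 + 7*b + 7*z^2 + z*(9*b + 7)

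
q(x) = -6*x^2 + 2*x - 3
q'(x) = 2 - 12*x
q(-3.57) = -86.61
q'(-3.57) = 44.84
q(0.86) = -5.72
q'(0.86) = -8.32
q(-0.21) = -3.68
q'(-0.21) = 4.52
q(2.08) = -24.80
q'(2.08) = -22.96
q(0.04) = -2.93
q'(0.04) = 1.52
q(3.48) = -68.70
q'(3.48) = -39.76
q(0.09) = -2.87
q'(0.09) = 0.92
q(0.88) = -5.89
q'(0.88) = -8.56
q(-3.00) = -63.00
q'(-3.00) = 38.00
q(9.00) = -471.00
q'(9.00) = -106.00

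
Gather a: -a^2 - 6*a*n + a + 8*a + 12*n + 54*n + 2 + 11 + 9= -a^2 + a*(9 - 6*n) + 66*n + 22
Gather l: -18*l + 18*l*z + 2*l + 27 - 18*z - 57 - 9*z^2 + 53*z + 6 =l*(18*z - 16) - 9*z^2 + 35*z - 24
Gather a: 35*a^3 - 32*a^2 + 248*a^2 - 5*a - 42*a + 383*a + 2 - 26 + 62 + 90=35*a^3 + 216*a^2 + 336*a + 128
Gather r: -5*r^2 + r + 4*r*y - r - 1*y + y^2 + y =-5*r^2 + 4*r*y + y^2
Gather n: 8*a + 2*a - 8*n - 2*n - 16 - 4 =10*a - 10*n - 20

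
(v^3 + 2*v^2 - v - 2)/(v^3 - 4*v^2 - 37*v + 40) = (v^2 + 3*v + 2)/(v^2 - 3*v - 40)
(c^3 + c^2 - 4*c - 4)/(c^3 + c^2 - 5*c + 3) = (c^3 + c^2 - 4*c - 4)/(c^3 + c^2 - 5*c + 3)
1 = 1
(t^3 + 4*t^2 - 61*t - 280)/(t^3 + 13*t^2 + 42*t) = (t^2 - 3*t - 40)/(t*(t + 6))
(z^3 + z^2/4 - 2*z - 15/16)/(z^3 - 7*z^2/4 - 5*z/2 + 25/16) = (4*z^2 - 4*z - 3)/(4*z^2 - 12*z + 5)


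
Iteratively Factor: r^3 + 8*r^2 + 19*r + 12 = (r + 3)*(r^2 + 5*r + 4) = (r + 3)*(r + 4)*(r + 1)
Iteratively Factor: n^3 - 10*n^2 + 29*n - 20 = (n - 4)*(n^2 - 6*n + 5) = (n - 4)*(n - 1)*(n - 5)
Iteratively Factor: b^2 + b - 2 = (b + 2)*(b - 1)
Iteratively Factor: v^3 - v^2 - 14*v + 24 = (v + 4)*(v^2 - 5*v + 6) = (v - 2)*(v + 4)*(v - 3)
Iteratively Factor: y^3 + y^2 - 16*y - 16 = (y + 4)*(y^2 - 3*y - 4) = (y + 1)*(y + 4)*(y - 4)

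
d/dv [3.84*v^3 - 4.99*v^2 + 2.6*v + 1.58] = 11.52*v^2 - 9.98*v + 2.6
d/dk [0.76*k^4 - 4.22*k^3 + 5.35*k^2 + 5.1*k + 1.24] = 3.04*k^3 - 12.66*k^2 + 10.7*k + 5.1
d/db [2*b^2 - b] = 4*b - 1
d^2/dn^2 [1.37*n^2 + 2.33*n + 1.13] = 2.74000000000000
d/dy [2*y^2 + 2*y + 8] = 4*y + 2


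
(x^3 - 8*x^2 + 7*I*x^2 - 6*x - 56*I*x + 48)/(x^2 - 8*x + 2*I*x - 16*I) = (x^2 + 7*I*x - 6)/(x + 2*I)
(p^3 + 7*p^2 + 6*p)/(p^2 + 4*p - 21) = p*(p^2 + 7*p + 6)/(p^2 + 4*p - 21)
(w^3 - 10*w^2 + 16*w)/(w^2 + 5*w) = (w^2 - 10*w + 16)/(w + 5)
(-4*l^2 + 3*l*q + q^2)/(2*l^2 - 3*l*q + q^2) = (4*l + q)/(-2*l + q)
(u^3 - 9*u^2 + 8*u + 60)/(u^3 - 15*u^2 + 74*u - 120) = (u + 2)/(u - 4)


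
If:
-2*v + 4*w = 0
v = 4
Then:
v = 4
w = 2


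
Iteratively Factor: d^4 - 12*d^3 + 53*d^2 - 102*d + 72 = (d - 4)*(d^3 - 8*d^2 + 21*d - 18) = (d - 4)*(d - 2)*(d^2 - 6*d + 9) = (d - 4)*(d - 3)*(d - 2)*(d - 3)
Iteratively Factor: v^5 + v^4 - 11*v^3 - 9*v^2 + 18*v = (v - 1)*(v^4 + 2*v^3 - 9*v^2 - 18*v) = (v - 1)*(v + 2)*(v^3 - 9*v) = (v - 3)*(v - 1)*(v + 2)*(v^2 + 3*v) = (v - 3)*(v - 1)*(v + 2)*(v + 3)*(v)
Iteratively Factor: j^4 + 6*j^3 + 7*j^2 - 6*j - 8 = (j - 1)*(j^3 + 7*j^2 + 14*j + 8) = (j - 1)*(j + 2)*(j^2 + 5*j + 4) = (j - 1)*(j + 1)*(j + 2)*(j + 4)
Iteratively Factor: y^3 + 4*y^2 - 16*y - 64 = (y + 4)*(y^2 - 16) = (y + 4)^2*(y - 4)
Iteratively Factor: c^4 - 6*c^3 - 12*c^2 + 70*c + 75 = (c - 5)*(c^3 - c^2 - 17*c - 15) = (c - 5)^2*(c^2 + 4*c + 3) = (c - 5)^2*(c + 3)*(c + 1)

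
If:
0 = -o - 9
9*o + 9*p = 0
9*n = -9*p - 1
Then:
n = -82/9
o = -9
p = 9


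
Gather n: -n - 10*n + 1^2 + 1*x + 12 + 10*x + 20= -11*n + 11*x + 33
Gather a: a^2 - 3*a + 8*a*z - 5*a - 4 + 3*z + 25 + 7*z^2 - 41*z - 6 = a^2 + a*(8*z - 8) + 7*z^2 - 38*z + 15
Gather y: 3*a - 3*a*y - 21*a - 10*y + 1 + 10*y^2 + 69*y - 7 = -18*a + 10*y^2 + y*(59 - 3*a) - 6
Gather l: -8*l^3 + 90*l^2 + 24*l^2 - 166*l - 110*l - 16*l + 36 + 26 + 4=-8*l^3 + 114*l^2 - 292*l + 66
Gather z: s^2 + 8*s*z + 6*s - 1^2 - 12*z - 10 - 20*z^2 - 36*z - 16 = s^2 + 6*s - 20*z^2 + z*(8*s - 48) - 27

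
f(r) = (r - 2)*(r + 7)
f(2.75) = 7.31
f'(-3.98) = -2.96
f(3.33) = 13.74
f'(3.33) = 11.66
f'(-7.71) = -10.42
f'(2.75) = 10.50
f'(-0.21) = 4.58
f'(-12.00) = -19.00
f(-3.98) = -18.06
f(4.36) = 26.81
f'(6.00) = 17.00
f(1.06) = -7.58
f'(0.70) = 6.40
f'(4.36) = 13.72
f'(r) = 2*r + 5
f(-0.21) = -15.01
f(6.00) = 52.00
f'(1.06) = 7.12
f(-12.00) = 70.00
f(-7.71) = 6.89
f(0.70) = -10.01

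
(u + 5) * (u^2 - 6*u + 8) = u^3 - u^2 - 22*u + 40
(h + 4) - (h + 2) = 2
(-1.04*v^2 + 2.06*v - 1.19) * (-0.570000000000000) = 0.5928*v^2 - 1.1742*v + 0.6783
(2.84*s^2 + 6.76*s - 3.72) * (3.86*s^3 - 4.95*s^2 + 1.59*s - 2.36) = 10.9624*s^5 + 12.0356*s^4 - 43.3056*s^3 + 22.46*s^2 - 21.8684*s + 8.7792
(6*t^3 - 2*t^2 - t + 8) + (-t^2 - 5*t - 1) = 6*t^3 - 3*t^2 - 6*t + 7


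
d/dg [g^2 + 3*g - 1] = 2*g + 3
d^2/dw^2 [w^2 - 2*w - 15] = 2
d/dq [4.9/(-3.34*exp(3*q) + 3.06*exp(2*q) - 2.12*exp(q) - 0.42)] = (49.098*exp(2*q) - 29.988*exp(q) + 10.388)*exp(q)/(3.34*exp(3*q) - 3.06*exp(2*q) + 2.12*exp(q) + 0.42)^2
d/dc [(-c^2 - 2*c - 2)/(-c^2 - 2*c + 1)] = -(6*c + 6)/(c^2 + 2*c - 1)^2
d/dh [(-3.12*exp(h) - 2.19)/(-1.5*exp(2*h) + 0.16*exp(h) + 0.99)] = (-(3.0*exp(h) - 0.16)*(3.12*exp(h) + 2.19) + 4.68*exp(2*h) - 0.4992*exp(h) - 3.0888)*exp(h)/(-1.5*exp(2*h) + 0.16*exp(h) + 0.99)^2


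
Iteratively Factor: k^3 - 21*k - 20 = (k + 1)*(k^2 - k - 20) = (k + 1)*(k + 4)*(k - 5)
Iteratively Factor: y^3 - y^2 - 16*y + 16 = (y - 1)*(y^2 - 16) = (y - 1)*(y + 4)*(y - 4)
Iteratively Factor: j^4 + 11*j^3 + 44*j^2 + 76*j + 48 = (j + 3)*(j^3 + 8*j^2 + 20*j + 16) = (j + 2)*(j + 3)*(j^2 + 6*j + 8) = (j + 2)^2*(j + 3)*(j + 4)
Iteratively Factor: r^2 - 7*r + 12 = (r - 4)*(r - 3)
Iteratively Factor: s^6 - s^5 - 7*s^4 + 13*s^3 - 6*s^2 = (s - 1)*(s^5 - 7*s^3 + 6*s^2) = (s - 1)*(s + 3)*(s^4 - 3*s^3 + 2*s^2) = (s - 2)*(s - 1)*(s + 3)*(s^3 - s^2) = (s - 2)*(s - 1)^2*(s + 3)*(s^2) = s*(s - 2)*(s - 1)^2*(s + 3)*(s)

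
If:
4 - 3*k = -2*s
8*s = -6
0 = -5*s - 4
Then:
No Solution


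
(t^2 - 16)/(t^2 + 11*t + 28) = (t - 4)/(t + 7)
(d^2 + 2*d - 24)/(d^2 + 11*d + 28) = (d^2 + 2*d - 24)/(d^2 + 11*d + 28)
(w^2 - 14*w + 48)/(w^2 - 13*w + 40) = (w - 6)/(w - 5)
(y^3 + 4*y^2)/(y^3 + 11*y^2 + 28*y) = y/(y + 7)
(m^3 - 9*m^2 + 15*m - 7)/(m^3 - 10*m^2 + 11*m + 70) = (m^2 - 2*m + 1)/(m^2 - 3*m - 10)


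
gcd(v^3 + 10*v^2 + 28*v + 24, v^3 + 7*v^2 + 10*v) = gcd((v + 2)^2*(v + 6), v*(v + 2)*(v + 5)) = v + 2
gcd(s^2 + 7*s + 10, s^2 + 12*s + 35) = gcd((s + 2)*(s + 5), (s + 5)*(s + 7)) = s + 5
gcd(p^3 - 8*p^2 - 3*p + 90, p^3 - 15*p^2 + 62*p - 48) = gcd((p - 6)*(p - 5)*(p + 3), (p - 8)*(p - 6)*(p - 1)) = p - 6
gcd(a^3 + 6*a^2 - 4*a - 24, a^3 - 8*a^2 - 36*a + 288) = a + 6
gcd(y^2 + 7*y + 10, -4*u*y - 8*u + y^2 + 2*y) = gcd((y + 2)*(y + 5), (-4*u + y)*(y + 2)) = y + 2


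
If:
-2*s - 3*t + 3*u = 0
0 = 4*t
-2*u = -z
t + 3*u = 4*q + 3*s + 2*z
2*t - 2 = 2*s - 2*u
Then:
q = 11/4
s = -3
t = 0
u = -2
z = -4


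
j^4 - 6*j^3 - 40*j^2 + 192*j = j*(j - 8)*(j - 4)*(j + 6)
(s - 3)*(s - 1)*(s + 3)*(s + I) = s^4 - s^3 + I*s^3 - 9*s^2 - I*s^2 + 9*s - 9*I*s + 9*I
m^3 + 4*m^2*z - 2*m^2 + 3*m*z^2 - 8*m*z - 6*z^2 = (m - 2)*(m + z)*(m + 3*z)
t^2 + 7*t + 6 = (t + 1)*(t + 6)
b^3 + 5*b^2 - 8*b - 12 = (b - 2)*(b + 1)*(b + 6)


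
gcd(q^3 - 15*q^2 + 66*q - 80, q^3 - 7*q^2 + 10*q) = q^2 - 7*q + 10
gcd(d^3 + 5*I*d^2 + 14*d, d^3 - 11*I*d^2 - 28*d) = d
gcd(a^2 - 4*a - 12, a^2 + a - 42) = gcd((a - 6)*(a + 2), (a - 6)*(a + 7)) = a - 6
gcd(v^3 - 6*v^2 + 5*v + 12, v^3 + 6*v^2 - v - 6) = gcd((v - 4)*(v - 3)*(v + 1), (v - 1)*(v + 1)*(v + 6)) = v + 1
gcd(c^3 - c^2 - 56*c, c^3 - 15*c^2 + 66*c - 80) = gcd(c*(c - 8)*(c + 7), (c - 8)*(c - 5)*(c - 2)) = c - 8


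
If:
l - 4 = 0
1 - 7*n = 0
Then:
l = 4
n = 1/7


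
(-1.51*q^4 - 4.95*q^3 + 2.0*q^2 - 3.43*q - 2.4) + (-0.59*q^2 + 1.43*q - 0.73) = -1.51*q^4 - 4.95*q^3 + 1.41*q^2 - 2.0*q - 3.13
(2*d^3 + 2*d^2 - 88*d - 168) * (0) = 0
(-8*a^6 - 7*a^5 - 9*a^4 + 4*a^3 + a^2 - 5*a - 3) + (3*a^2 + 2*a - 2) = -8*a^6 - 7*a^5 - 9*a^4 + 4*a^3 + 4*a^2 - 3*a - 5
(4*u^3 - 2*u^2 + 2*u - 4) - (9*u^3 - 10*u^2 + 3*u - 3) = -5*u^3 + 8*u^2 - u - 1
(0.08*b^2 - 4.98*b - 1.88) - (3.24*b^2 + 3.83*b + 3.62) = -3.16*b^2 - 8.81*b - 5.5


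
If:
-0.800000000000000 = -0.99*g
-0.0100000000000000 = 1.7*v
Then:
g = 0.81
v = -0.01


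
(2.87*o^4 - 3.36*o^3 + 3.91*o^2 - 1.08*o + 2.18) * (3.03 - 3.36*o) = -9.6432*o^5 + 19.9857*o^4 - 23.3184*o^3 + 15.4761*o^2 - 10.5972*o + 6.6054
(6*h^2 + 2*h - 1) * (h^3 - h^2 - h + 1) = 6*h^5 - 4*h^4 - 9*h^3 + 5*h^2 + 3*h - 1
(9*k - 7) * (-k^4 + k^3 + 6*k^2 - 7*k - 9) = -9*k^5 + 16*k^4 + 47*k^3 - 105*k^2 - 32*k + 63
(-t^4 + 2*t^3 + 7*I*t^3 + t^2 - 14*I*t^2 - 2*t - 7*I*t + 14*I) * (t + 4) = -t^5 - 2*t^4 + 7*I*t^4 + 9*t^3 + 14*I*t^3 + 2*t^2 - 63*I*t^2 - 8*t - 14*I*t + 56*I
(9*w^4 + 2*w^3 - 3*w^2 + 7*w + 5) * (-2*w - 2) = -18*w^5 - 22*w^4 + 2*w^3 - 8*w^2 - 24*w - 10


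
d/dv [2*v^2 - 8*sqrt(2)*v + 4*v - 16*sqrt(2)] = 4*v - 8*sqrt(2) + 4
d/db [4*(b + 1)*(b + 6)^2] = 4*(b + 6)*(3*b + 8)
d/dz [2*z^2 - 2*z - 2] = 4*z - 2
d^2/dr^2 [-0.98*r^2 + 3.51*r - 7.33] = -1.96000000000000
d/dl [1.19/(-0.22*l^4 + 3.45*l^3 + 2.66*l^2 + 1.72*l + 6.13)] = (1.0472*l^3 - 12.3165*l^2 - 6.3308*l - 2.0468)/(-0.22*l^4 + 3.45*l^3 + 2.66*l^2 + 1.72*l + 6.13)^2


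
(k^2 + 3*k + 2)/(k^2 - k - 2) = (k + 2)/(k - 2)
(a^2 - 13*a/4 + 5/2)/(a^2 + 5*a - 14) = (a - 5/4)/(a + 7)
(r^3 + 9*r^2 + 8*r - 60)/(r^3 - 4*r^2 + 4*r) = (r^2 + 11*r + 30)/(r*(r - 2))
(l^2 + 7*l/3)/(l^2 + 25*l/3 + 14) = l/(l + 6)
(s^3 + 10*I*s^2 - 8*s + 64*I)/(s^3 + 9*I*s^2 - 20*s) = (s^2 + 6*I*s + 16)/(s*(s + 5*I))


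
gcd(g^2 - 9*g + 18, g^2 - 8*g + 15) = g - 3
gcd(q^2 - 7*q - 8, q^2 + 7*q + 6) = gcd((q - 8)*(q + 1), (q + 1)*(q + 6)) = q + 1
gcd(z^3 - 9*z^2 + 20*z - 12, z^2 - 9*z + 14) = z - 2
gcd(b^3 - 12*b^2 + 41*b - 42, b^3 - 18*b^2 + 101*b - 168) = b^2 - 10*b + 21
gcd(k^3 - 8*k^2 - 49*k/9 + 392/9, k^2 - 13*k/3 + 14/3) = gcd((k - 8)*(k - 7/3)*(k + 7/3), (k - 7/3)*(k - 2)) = k - 7/3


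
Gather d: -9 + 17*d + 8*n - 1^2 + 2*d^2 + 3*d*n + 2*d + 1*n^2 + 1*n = 2*d^2 + d*(3*n + 19) + n^2 + 9*n - 10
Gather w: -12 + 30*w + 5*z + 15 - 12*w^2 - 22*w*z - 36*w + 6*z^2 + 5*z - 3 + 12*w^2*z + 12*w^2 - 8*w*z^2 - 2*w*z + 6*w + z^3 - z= 12*w^2*z + w*(-8*z^2 - 24*z) + z^3 + 6*z^2 + 9*z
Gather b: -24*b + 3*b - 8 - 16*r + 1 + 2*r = -21*b - 14*r - 7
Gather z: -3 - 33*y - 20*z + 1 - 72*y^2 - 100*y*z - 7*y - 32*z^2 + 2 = -72*y^2 - 40*y - 32*z^2 + z*(-100*y - 20)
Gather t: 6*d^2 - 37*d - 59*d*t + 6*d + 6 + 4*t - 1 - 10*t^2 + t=6*d^2 - 31*d - 10*t^2 + t*(5 - 59*d) + 5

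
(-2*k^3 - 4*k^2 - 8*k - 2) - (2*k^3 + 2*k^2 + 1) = -4*k^3 - 6*k^2 - 8*k - 3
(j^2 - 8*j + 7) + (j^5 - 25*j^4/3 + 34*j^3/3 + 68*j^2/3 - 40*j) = j^5 - 25*j^4/3 + 34*j^3/3 + 71*j^2/3 - 48*j + 7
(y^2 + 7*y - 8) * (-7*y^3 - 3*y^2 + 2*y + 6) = -7*y^5 - 52*y^4 + 37*y^3 + 44*y^2 + 26*y - 48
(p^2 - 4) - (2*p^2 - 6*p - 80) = -p^2 + 6*p + 76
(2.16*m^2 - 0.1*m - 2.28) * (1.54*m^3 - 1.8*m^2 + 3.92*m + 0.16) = 3.3264*m^5 - 4.042*m^4 + 5.136*m^3 + 4.0576*m^2 - 8.9536*m - 0.3648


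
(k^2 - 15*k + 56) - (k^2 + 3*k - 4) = 60 - 18*k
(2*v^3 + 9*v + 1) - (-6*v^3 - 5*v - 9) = 8*v^3 + 14*v + 10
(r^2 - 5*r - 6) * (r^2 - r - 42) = r^4 - 6*r^3 - 43*r^2 + 216*r + 252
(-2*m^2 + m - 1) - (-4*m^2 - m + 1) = 2*m^2 + 2*m - 2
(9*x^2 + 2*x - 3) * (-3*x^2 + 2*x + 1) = -27*x^4 + 12*x^3 + 22*x^2 - 4*x - 3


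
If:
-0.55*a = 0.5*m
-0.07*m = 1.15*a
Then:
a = 0.00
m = 0.00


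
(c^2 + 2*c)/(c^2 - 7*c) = (c + 2)/(c - 7)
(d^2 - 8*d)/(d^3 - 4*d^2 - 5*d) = (8 - d)/(-d^2 + 4*d + 5)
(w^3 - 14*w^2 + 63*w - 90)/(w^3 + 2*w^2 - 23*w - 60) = (w^2 - 9*w + 18)/(w^2 + 7*w + 12)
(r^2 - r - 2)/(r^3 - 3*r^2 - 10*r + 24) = (r + 1)/(r^2 - r - 12)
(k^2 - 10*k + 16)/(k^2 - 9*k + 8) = (k - 2)/(k - 1)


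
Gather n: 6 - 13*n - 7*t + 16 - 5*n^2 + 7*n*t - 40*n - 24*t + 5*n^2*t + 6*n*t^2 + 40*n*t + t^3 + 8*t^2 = n^2*(5*t - 5) + n*(6*t^2 + 47*t - 53) + t^3 + 8*t^2 - 31*t + 22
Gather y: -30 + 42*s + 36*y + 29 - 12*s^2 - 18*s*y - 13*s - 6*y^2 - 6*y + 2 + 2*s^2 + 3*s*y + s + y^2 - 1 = -10*s^2 + 30*s - 5*y^2 + y*(30 - 15*s)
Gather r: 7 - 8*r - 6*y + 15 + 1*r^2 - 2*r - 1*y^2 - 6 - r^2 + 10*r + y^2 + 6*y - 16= 0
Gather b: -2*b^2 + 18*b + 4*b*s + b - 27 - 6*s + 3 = -2*b^2 + b*(4*s + 19) - 6*s - 24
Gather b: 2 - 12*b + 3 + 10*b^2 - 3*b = 10*b^2 - 15*b + 5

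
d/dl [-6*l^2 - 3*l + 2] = -12*l - 3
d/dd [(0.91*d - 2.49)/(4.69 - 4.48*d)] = (32.301437 - 30.855104*d)/(4.48*d - 4.69)^3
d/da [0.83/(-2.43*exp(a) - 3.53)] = 2.0169*exp(a)/(2.43*exp(a) + 3.53)^2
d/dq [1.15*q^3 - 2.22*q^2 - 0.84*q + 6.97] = 3.45*q^2 - 4.44*q - 0.84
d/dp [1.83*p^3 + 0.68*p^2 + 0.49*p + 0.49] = 5.49*p^2 + 1.36*p + 0.49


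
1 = 1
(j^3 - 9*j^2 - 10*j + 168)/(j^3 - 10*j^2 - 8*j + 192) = (j - 7)/(j - 8)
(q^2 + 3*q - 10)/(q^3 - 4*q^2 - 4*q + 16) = (q + 5)/(q^2 - 2*q - 8)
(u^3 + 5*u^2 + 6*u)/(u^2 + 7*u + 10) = u*(u + 3)/(u + 5)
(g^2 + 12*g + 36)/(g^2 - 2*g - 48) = (g + 6)/(g - 8)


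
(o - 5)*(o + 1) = o^2 - 4*o - 5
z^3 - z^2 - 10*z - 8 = (z - 4)*(z + 1)*(z + 2)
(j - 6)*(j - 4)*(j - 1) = j^3 - 11*j^2 + 34*j - 24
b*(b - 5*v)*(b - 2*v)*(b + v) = b^4 - 6*b^3*v + 3*b^2*v^2 + 10*b*v^3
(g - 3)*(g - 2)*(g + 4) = g^3 - g^2 - 14*g + 24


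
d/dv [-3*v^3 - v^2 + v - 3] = -9*v^2 - 2*v + 1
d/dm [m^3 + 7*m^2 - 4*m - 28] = 3*m^2 + 14*m - 4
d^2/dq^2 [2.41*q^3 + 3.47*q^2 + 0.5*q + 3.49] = 14.46*q + 6.94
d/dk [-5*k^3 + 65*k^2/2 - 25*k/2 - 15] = -15*k^2 + 65*k - 25/2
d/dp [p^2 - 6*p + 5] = 2*p - 6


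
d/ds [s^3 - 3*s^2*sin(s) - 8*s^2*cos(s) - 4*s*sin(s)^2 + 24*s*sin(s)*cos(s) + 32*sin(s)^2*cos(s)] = 8*s^2*sin(s) - 3*s^2*cos(s) + 3*s^2 - 6*s*sin(s) - 4*s*sin(2*s) - 16*s*cos(s) + 24*s*cos(2*s) - 8*sin(s) + 12*sin(2*s) + 24*sin(3*s) + 2*cos(2*s) - 2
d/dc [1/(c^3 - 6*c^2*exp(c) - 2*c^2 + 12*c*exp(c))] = (6*c^2*exp(c) - 3*c^2 + 4*c - 12*exp(c))/(c^2*(c^2 - 6*c*exp(c) - 2*c + 12*exp(c))^2)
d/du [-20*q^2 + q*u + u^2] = q + 2*u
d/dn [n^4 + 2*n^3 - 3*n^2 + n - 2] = 4*n^3 + 6*n^2 - 6*n + 1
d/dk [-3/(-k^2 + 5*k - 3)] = 3*(5 - 2*k)/(k^2 - 5*k + 3)^2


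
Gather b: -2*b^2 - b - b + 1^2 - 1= -2*b^2 - 2*b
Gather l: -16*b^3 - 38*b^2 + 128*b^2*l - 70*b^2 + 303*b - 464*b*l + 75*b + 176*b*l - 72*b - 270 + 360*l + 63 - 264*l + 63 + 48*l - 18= -16*b^3 - 108*b^2 + 306*b + l*(128*b^2 - 288*b + 144) - 162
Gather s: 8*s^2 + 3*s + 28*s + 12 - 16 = 8*s^2 + 31*s - 4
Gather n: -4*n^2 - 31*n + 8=-4*n^2 - 31*n + 8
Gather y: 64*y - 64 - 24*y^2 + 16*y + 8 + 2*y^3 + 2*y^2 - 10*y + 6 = 2*y^3 - 22*y^2 + 70*y - 50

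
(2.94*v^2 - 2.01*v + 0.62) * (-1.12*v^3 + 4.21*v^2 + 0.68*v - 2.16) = -3.2928*v^5 + 14.6286*v^4 - 7.1573*v^3 - 5.107*v^2 + 4.7632*v - 1.3392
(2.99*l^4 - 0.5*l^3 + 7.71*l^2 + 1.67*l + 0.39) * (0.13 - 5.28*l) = -15.7872*l^5 + 3.0287*l^4 - 40.7738*l^3 - 7.8153*l^2 - 1.8421*l + 0.0507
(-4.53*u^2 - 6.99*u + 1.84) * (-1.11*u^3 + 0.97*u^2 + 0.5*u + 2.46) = 5.0283*u^5 + 3.3648*u^4 - 11.0877*u^3 - 12.854*u^2 - 16.2754*u + 4.5264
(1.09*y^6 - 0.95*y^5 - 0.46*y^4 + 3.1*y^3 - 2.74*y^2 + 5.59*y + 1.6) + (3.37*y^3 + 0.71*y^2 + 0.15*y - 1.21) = 1.09*y^6 - 0.95*y^5 - 0.46*y^4 + 6.47*y^3 - 2.03*y^2 + 5.74*y + 0.39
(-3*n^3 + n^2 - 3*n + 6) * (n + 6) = -3*n^4 - 17*n^3 + 3*n^2 - 12*n + 36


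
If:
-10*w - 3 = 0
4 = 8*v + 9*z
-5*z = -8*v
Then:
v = 5/28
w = -3/10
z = 2/7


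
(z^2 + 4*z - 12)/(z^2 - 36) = (z - 2)/(z - 6)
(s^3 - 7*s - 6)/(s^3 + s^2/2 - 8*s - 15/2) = 2*(s + 2)/(2*s + 5)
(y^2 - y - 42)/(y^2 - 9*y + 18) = (y^2 - y - 42)/(y^2 - 9*y + 18)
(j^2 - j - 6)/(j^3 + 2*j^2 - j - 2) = (j - 3)/(j^2 - 1)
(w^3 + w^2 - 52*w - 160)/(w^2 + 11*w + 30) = (w^2 - 4*w - 32)/(w + 6)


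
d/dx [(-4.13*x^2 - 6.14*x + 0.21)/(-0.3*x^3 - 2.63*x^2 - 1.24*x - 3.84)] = (-1.239*x^4 - 3.684*x^3 - 10.838*x^2 + 32.823*x + 23.838)/(0.09*x^6 + 1.578*x^5 + 7.6609*x^4 + 8.8264*x^3 + 21.736*x^2 + 9.5232*x + 14.7456)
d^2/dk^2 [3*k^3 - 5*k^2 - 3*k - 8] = 18*k - 10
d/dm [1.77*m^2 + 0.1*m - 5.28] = 3.54*m + 0.1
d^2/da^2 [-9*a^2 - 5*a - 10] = -18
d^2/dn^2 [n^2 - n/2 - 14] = 2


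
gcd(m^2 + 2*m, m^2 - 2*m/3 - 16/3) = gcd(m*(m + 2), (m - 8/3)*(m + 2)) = m + 2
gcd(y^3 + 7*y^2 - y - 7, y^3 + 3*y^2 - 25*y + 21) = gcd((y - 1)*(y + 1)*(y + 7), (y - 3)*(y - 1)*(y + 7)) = y^2 + 6*y - 7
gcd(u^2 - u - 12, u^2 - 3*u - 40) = 1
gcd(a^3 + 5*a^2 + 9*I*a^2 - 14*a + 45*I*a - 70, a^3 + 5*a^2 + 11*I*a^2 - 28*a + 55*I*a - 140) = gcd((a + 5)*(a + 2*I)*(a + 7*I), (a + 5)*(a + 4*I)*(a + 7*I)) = a^2 + a*(5 + 7*I) + 35*I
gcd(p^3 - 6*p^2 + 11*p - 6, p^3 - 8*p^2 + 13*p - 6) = p - 1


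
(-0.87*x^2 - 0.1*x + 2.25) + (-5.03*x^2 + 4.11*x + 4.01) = -5.9*x^2 + 4.01*x + 6.26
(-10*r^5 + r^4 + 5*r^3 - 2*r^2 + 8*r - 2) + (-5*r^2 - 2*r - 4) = -10*r^5 + r^4 + 5*r^3 - 7*r^2 + 6*r - 6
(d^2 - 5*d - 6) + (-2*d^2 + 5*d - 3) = -d^2 - 9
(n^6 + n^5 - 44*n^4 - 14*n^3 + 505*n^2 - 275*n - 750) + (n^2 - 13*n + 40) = n^6 + n^5 - 44*n^4 - 14*n^3 + 506*n^2 - 288*n - 710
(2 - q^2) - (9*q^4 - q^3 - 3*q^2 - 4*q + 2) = -9*q^4 + q^3 + 2*q^2 + 4*q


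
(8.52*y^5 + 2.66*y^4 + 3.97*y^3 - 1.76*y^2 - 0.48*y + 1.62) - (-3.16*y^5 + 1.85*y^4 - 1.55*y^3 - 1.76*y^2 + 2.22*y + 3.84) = 11.68*y^5 + 0.81*y^4 + 5.52*y^3 - 2.7*y - 2.22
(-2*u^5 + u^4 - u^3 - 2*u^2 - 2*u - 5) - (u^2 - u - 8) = -2*u^5 + u^4 - u^3 - 3*u^2 - u + 3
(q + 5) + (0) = q + 5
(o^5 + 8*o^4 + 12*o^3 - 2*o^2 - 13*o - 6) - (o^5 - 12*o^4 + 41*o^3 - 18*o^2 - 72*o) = 20*o^4 - 29*o^3 + 16*o^2 + 59*o - 6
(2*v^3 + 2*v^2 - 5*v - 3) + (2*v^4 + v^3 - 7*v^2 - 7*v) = 2*v^4 + 3*v^3 - 5*v^2 - 12*v - 3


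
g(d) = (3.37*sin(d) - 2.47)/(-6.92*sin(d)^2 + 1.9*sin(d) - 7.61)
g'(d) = (13.84*sin(d)*cos(d) - 1.9*cos(d))*(3.37*sin(d) - 2.47)/(-6.92*sin(d)^2 + 1.9*sin(d) - 7.61)^2 + 3.37*cos(d)/(-6.92*sin(d)^2 + 1.9*sin(d) - 7.61)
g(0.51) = 0.10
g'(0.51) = -0.40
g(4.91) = 0.36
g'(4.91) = 0.03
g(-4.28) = -0.05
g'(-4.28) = 0.10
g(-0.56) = 0.40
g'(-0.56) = 0.03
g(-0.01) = 0.33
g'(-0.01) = -0.35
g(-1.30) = 0.36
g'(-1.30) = 0.04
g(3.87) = 0.39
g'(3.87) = -0.06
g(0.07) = 0.30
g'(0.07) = -0.41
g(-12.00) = 0.08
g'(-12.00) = -0.37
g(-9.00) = 0.40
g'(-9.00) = 0.03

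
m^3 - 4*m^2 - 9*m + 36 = (m - 4)*(m - 3)*(m + 3)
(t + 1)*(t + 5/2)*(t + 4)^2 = t^4 + 23*t^3/2 + 93*t^2/2 + 76*t + 40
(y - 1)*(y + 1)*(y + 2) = y^3 + 2*y^2 - y - 2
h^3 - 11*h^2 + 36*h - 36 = (h - 6)*(h - 3)*(h - 2)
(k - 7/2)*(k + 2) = k^2 - 3*k/2 - 7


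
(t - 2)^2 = t^2 - 4*t + 4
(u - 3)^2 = u^2 - 6*u + 9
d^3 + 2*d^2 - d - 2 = (d - 1)*(d + 1)*(d + 2)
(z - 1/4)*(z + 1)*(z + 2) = z^3 + 11*z^2/4 + 5*z/4 - 1/2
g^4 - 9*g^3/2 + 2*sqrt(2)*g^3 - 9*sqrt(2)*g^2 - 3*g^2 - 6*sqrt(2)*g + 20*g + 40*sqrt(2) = (g - 4)*(g - 5/2)*(g + 2)*(g + 2*sqrt(2))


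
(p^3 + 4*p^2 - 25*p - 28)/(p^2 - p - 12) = (p^2 + 8*p + 7)/(p + 3)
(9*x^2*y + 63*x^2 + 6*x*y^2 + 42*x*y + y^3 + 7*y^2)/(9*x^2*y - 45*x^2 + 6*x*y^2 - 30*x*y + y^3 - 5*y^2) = (y + 7)/(y - 5)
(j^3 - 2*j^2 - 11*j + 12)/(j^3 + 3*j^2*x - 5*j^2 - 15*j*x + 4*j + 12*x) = (j + 3)/(j + 3*x)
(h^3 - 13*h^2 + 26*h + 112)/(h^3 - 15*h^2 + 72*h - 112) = (h^2 - 6*h - 16)/(h^2 - 8*h + 16)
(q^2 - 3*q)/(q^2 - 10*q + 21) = q/(q - 7)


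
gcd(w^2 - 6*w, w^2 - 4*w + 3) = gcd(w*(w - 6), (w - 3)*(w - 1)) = 1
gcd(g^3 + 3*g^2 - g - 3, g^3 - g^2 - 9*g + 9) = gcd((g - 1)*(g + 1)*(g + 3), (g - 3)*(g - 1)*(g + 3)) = g^2 + 2*g - 3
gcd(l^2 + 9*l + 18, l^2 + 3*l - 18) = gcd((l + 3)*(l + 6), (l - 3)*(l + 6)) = l + 6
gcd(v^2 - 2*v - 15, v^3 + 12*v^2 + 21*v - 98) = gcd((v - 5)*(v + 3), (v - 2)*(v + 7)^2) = 1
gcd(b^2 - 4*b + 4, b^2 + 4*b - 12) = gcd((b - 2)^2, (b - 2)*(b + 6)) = b - 2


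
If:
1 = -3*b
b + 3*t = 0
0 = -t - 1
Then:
No Solution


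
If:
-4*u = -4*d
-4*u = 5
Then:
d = -5/4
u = -5/4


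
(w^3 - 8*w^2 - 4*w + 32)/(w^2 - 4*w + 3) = (w^3 - 8*w^2 - 4*w + 32)/(w^2 - 4*w + 3)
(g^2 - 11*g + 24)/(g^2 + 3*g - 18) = (g - 8)/(g + 6)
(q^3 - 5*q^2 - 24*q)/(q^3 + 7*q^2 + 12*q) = (q - 8)/(q + 4)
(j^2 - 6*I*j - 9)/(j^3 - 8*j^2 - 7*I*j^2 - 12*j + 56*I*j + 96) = (j - 3*I)/(j^2 - 4*j*(2 + I) + 32*I)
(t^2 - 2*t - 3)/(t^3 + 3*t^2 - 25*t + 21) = (t + 1)/(t^2 + 6*t - 7)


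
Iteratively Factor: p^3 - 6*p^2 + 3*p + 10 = (p - 2)*(p^2 - 4*p - 5) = (p - 5)*(p - 2)*(p + 1)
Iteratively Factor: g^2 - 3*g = (g - 3)*(g)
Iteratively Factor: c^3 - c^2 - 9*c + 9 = (c - 1)*(c^2 - 9) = (c - 1)*(c + 3)*(c - 3)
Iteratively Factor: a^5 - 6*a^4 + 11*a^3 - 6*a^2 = (a)*(a^4 - 6*a^3 + 11*a^2 - 6*a) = a*(a - 3)*(a^3 - 3*a^2 + 2*a) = a^2*(a - 3)*(a^2 - 3*a + 2) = a^2*(a - 3)*(a - 1)*(a - 2)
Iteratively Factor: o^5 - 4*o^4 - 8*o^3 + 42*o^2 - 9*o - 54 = (o + 3)*(o^4 - 7*o^3 + 13*o^2 + 3*o - 18) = (o + 1)*(o + 3)*(o^3 - 8*o^2 + 21*o - 18) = (o - 3)*(o + 1)*(o + 3)*(o^2 - 5*o + 6) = (o - 3)^2*(o + 1)*(o + 3)*(o - 2)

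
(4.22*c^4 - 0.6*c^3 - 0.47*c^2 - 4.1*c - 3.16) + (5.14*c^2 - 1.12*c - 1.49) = 4.22*c^4 - 0.6*c^3 + 4.67*c^2 - 5.22*c - 4.65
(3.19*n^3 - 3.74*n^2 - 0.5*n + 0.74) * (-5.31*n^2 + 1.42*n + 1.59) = -16.9389*n^5 + 24.3892*n^4 + 2.4163*n^3 - 10.586*n^2 + 0.2558*n + 1.1766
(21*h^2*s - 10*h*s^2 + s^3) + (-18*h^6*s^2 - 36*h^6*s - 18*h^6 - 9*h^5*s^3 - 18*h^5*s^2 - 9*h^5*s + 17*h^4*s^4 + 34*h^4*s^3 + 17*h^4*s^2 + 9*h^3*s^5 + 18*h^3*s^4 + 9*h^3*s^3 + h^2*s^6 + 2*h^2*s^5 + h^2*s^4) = -18*h^6*s^2 - 36*h^6*s - 18*h^6 - 9*h^5*s^3 - 18*h^5*s^2 - 9*h^5*s + 17*h^4*s^4 + 34*h^4*s^3 + 17*h^4*s^2 + 9*h^3*s^5 + 18*h^3*s^4 + 9*h^3*s^3 + h^2*s^6 + 2*h^2*s^5 + h^2*s^4 + 21*h^2*s - 10*h*s^2 + s^3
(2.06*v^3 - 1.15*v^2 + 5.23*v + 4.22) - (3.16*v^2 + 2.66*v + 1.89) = 2.06*v^3 - 4.31*v^2 + 2.57*v + 2.33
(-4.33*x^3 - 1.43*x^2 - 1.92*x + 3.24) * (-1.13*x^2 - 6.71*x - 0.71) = 4.8929*x^5 + 30.6702*x^4 + 14.8392*x^3 + 10.2373*x^2 - 20.3772*x - 2.3004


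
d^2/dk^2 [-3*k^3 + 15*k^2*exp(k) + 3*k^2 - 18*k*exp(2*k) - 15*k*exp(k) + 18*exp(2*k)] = 15*k^2*exp(k) - 72*k*exp(2*k) + 45*k*exp(k) - 18*k + 6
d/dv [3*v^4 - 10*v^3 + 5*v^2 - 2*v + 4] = 12*v^3 - 30*v^2 + 10*v - 2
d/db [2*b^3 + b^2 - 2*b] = 6*b^2 + 2*b - 2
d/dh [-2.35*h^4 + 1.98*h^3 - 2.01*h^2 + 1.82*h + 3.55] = -9.4*h^3 + 5.94*h^2 - 4.02*h + 1.82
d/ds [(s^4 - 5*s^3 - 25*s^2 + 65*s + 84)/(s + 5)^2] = (2*s^4 + 15*s^3 - 75*s^2 - 315*s + 157)/(s^3 + 15*s^2 + 75*s + 125)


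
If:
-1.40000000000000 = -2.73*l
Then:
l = 0.51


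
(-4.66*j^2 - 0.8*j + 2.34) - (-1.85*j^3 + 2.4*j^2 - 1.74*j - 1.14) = 1.85*j^3 - 7.06*j^2 + 0.94*j + 3.48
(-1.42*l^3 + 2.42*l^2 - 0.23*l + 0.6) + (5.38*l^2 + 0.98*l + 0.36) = -1.42*l^3 + 7.8*l^2 + 0.75*l + 0.96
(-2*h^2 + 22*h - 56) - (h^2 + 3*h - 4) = -3*h^2 + 19*h - 52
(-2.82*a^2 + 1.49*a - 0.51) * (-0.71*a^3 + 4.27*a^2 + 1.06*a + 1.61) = 2.0022*a^5 - 13.0993*a^4 + 3.7352*a^3 - 5.1385*a^2 + 1.8583*a - 0.8211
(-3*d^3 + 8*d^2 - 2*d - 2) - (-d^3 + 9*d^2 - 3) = -2*d^3 - d^2 - 2*d + 1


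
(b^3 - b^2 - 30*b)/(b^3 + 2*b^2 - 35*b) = (b^2 - b - 30)/(b^2 + 2*b - 35)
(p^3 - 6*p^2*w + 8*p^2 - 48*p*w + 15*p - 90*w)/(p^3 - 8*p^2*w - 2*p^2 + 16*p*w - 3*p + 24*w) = (p^3 - 6*p^2*w + 8*p^2 - 48*p*w + 15*p - 90*w)/(p^3 - 8*p^2*w - 2*p^2 + 16*p*w - 3*p + 24*w)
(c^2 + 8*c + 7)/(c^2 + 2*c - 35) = (c + 1)/(c - 5)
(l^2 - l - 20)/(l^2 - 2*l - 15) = (l + 4)/(l + 3)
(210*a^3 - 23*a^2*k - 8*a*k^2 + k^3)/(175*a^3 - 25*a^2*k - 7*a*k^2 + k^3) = (6*a - k)/(5*a - k)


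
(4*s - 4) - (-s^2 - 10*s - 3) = s^2 + 14*s - 1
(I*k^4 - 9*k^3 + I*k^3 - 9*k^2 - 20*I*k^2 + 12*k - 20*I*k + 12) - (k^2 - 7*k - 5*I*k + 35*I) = I*k^4 - 9*k^3 + I*k^3 - 10*k^2 - 20*I*k^2 + 19*k - 15*I*k + 12 - 35*I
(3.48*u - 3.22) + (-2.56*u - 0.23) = 0.92*u - 3.45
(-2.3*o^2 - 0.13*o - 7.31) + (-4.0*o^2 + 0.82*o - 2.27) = -6.3*o^2 + 0.69*o - 9.58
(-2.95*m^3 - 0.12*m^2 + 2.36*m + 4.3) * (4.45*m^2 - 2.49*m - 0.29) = -13.1275*m^5 + 6.8115*m^4 + 11.6563*m^3 + 13.2934*m^2 - 11.3914*m - 1.247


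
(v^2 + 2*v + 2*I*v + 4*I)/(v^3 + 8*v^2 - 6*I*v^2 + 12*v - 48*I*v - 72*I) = (v + 2*I)/(v^2 + 6*v*(1 - I) - 36*I)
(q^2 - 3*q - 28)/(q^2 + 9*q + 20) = (q - 7)/(q + 5)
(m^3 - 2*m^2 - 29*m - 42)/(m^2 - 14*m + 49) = (m^2 + 5*m + 6)/(m - 7)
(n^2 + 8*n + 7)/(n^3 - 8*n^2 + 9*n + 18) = (n + 7)/(n^2 - 9*n + 18)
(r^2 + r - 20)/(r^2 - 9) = (r^2 + r - 20)/(r^2 - 9)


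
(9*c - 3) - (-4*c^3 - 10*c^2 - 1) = 4*c^3 + 10*c^2 + 9*c - 2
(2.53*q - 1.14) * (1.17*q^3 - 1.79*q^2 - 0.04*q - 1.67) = 2.9601*q^4 - 5.8625*q^3 + 1.9394*q^2 - 4.1795*q + 1.9038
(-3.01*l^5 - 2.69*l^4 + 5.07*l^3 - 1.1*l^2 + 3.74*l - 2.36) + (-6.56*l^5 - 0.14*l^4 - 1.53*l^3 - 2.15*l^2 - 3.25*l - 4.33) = -9.57*l^5 - 2.83*l^4 + 3.54*l^3 - 3.25*l^2 + 0.49*l - 6.69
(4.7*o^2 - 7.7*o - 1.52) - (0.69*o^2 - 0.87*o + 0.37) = 4.01*o^2 - 6.83*o - 1.89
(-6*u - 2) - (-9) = 7 - 6*u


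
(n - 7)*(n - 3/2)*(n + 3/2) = n^3 - 7*n^2 - 9*n/4 + 63/4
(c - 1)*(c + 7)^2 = c^3 + 13*c^2 + 35*c - 49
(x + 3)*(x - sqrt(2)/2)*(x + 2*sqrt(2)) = x^3 + 3*sqrt(2)*x^2/2 + 3*x^2 - 2*x + 9*sqrt(2)*x/2 - 6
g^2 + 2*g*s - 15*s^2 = (g - 3*s)*(g + 5*s)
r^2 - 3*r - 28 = (r - 7)*(r + 4)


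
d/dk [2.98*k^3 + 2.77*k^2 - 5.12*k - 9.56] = 8.94*k^2 + 5.54*k - 5.12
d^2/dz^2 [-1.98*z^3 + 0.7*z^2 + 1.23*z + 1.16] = 1.4 - 11.88*z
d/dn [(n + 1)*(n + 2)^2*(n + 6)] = 4*n^3 + 33*n^2 + 76*n + 52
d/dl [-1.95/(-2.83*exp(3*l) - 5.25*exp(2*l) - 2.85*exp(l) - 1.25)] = (-16.5555*exp(2*l) - 20.475*exp(l) - 5.5575)*exp(l)/(2.83*exp(3*l) + 5.25*exp(2*l) + 2.85*exp(l) + 1.25)^2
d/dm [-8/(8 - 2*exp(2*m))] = -8*exp(2*m)/(exp(2*m) - 4)^2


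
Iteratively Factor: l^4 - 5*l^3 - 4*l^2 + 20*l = (l - 5)*(l^3 - 4*l) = (l - 5)*(l - 2)*(l^2 + 2*l) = (l - 5)*(l - 2)*(l + 2)*(l)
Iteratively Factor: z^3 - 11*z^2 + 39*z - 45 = (z - 3)*(z^2 - 8*z + 15) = (z - 3)^2*(z - 5)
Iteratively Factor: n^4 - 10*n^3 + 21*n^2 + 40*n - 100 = (n - 5)*(n^3 - 5*n^2 - 4*n + 20) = (n - 5)^2*(n^2 - 4) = (n - 5)^2*(n + 2)*(n - 2)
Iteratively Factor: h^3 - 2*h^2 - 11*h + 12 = (h - 4)*(h^2 + 2*h - 3) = (h - 4)*(h + 3)*(h - 1)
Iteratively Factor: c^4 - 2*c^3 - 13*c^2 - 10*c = (c + 1)*(c^3 - 3*c^2 - 10*c) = c*(c + 1)*(c^2 - 3*c - 10) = c*(c - 5)*(c + 1)*(c + 2)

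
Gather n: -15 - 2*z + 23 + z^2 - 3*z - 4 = z^2 - 5*z + 4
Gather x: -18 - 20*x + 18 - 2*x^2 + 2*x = -2*x^2 - 18*x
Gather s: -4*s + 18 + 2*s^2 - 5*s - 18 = 2*s^2 - 9*s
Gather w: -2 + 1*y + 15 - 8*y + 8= 21 - 7*y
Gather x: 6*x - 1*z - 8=6*x - z - 8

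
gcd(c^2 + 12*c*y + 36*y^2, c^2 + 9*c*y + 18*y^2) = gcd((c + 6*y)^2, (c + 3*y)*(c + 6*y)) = c + 6*y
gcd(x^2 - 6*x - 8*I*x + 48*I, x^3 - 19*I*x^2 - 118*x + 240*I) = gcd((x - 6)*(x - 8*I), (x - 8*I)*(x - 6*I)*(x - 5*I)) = x - 8*I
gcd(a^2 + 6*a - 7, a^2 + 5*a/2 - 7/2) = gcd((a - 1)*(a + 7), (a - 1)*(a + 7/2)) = a - 1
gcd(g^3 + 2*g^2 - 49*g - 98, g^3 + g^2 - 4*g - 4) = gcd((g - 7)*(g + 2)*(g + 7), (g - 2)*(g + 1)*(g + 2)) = g + 2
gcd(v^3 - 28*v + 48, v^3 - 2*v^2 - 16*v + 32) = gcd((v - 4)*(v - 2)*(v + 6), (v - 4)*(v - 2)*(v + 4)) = v^2 - 6*v + 8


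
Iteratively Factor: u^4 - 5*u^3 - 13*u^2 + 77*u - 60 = (u - 1)*(u^3 - 4*u^2 - 17*u + 60) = (u - 3)*(u - 1)*(u^2 - u - 20) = (u - 3)*(u - 1)*(u + 4)*(u - 5)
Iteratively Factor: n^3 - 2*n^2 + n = (n - 1)*(n^2 - n) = n*(n - 1)*(n - 1)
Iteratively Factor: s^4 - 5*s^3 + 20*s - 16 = (s - 1)*(s^3 - 4*s^2 - 4*s + 16) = (s - 1)*(s + 2)*(s^2 - 6*s + 8) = (s - 4)*(s - 1)*(s + 2)*(s - 2)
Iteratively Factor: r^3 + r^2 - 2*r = (r)*(r^2 + r - 2) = r*(r + 2)*(r - 1)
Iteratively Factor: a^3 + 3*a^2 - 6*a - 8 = (a - 2)*(a^2 + 5*a + 4) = (a - 2)*(a + 4)*(a + 1)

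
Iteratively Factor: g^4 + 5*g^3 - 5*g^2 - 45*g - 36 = (g + 4)*(g^3 + g^2 - 9*g - 9) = (g - 3)*(g + 4)*(g^2 + 4*g + 3) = (g - 3)*(g + 3)*(g + 4)*(g + 1)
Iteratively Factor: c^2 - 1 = (c + 1)*(c - 1)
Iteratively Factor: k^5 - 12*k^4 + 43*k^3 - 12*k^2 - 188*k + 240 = (k + 2)*(k^4 - 14*k^3 + 71*k^2 - 154*k + 120) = (k - 3)*(k + 2)*(k^3 - 11*k^2 + 38*k - 40) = (k - 5)*(k - 3)*(k + 2)*(k^2 - 6*k + 8) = (k - 5)*(k - 4)*(k - 3)*(k + 2)*(k - 2)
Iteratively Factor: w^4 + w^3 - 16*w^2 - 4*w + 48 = (w + 2)*(w^3 - w^2 - 14*w + 24) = (w + 2)*(w + 4)*(w^2 - 5*w + 6) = (w - 3)*(w + 2)*(w + 4)*(w - 2)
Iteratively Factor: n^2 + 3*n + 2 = (n + 1)*(n + 2)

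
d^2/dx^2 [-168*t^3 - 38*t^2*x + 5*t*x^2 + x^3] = 10*t + 6*x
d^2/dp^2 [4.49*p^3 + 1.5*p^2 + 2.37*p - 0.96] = 26.94*p + 3.0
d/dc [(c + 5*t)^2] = 2*c + 10*t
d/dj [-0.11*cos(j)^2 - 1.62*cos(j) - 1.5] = (0.22*cos(j) + 1.62)*sin(j)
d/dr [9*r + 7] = 9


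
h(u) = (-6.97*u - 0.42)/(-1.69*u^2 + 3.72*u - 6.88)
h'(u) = (-6.97*u - 0.42)*(3.38*u - 3.72)/(-1.69*u^2 + 3.72*u - 6.88)^2 - 6.97/(-1.69*u^2 + 3.72*u - 6.88)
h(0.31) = 0.44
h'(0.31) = 1.38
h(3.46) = 1.72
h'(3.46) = -0.48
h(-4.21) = -0.55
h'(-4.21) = -0.06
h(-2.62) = -0.63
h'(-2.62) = -0.03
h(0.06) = 0.13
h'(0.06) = 1.11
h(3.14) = 1.88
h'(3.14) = -0.51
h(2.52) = 2.18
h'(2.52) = -0.43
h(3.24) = 1.83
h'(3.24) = -0.50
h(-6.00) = -0.46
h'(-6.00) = -0.05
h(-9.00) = -0.35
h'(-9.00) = -0.03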